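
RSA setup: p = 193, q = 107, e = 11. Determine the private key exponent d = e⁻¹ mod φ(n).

9251

φ(n) = (p−1)(q−1) = 192·106 = 20352.
Need d with 11·d ≡ 1 (mod 20352). Apply the extended Euclidean algorithm:
20352 = 1850·11 + 2
11 = 5·2 + 1
2 = 2·1 + 0
Back-substitute:
1 = 11 − 5·2
1 = −5·20352 + 9251·11
So 11·9251 ≡ 1 (mod 20352), hence d = 9251.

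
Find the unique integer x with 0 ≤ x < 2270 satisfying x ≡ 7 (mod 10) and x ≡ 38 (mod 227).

Write x = 7 + 10·k. Then 10·k ≡ 38 − 7 ≡ 31 (mod 227).
Need 10⁻¹ mod 227. Extended Euclid on (227, 10):
227 = 22·10 + 7
10 = 1·7 + 3
7 = 2·3 + 1
3 = 3·1 + 0
Back-substitute:
1 = 7 − 2·3
1 = −2·10 + 3·7
1 = 3·227 − 68·10
10⁻¹ ≡ 159 (mod 227), so k ≡ 159·31 ≡ 162 (mod 227).
x = 7 + 10·162 = 1627.

1627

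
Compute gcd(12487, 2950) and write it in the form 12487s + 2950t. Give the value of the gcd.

Euclidean algorithm:
12487 = 4*2950 + 687
2950 = 4*687 + 202
687 = 3*202 + 81
202 = 2*81 + 40
81 = 2*40 + 1
40 = 40*1 + 0
gcd(12487, 2950) = 1.
Express as a combination:
1 = 81 − 2·40
1 = −2·202 + 5·81
1 = 5·687 − 17·202
1 = −17·2950 + 73·687
1 = 73·12487 − 309·2950
So 1 = (73)·12487 + (-309)·2950.

1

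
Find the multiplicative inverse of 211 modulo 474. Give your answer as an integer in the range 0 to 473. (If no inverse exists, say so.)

319

Extended Euclidean algorithm:
474 = 2×211 + 52
211 = 4×52 + 3
52 = 17×3 + 1
3 = 3×1 + 0
The gcd is 1. Working backward:
1 = 52 − 17·3
1 = −17·211 + 69·52
1 = 69·474 − 155·211
Thus 211·(-155) ≡ 1 (mod 474); reducing, -155 mod 474 = 319.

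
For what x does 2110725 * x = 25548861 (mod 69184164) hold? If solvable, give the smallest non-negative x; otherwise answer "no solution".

First find gcd(2110725, 69184164):
69184164 = 32·2110725 + 1640964
2110725 = 1·1640964 + 469761
1640964 = 3·469761 + 231681
469761 = 2·231681 + 6399
231681 = 36·6399 + 1317
6399 = 4·1317 + 1131
1317 = 1·1131 + 186
1131 = 6·186 + 15
186 = 12·15 + 6
15 = 2·6 + 3
6 = 2·3 + 0
gcd = 3 and 3 | 25548861, so solutions exist. Divide through by 3: 703575x ≡ 8516287 (mod 23061388).
Now find 703575⁻¹ mod 23061388:
23061388 = 32·703575 + 546988
703575 = 1·546988 + 156587
546988 = 3·156587 + 77227
156587 = 2·77227 + 2133
77227 = 36·2133 + 439
2133 = 4·439 + 377
439 = 1·377 + 62
377 = 6·62 + 5
62 = 12·5 + 2
5 = 2·2 + 1
2 = 2·1 + 0
Back-substitute:
1 = 5 − 2·2
1 = −2·62 + 25·5
1 = 25·377 − 152·62
1 = −152·439 + 177·377
1 = 177·2133 − 860·439
1 = −860·77227 + 31137·2133
1 = 31137·156587 − 63134·77227
1 = −63134·546988 + 220539·156587
1 = 220539·703575 − 283673·546988
1 = −283673·23061388 + 9298075·703575
So 703575⁻¹ ≡ 9298075 (mod 23061388).
Then x ≡ 9298075·8516287 ≡ 17481893 (mod 23061388); the smallest non-negative solution is x = 17481893.

17481893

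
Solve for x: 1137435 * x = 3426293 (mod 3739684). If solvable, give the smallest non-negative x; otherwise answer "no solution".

First find gcd(1137435, 3739684):
3739684 = 3×1137435 + 327379
1137435 = 3×327379 + 155298
327379 = 2×155298 + 16783
155298 = 9×16783 + 4251
16783 = 3×4251 + 4030
4251 = 1×4030 + 221
4030 = 18×221 + 52
221 = 4×52 + 13
52 = 4×13 + 0
gcd = 13 and 13 | 3426293, so solutions exist. Divide through by 13: 87495x ≡ 263561 (mod 287668).
Now find 87495⁻¹ mod 287668:
287668 = 3*87495 + 25183
87495 = 3*25183 + 11946
25183 = 2*11946 + 1291
11946 = 9*1291 + 327
1291 = 3*327 + 310
327 = 1*310 + 17
310 = 18*17 + 4
17 = 4*4 + 1
4 = 4*1 + 0
Back-substitute:
1 = 17 − 4·4
1 = −4·310 + 73·17
1 = 73·327 − 77·310
1 = −77·1291 + 304·327
1 = 304·11946 − 2813·1291
1 = −2813·25183 + 5930·11946
1 = 5930·87495 − 20603·25183
1 = −20603·287668 + 67739·87495
So 87495⁻¹ ≡ 67739 (mod 287668).
Then x ≡ 67739·263561 ≡ 107163 (mod 287668); the smallest non-negative solution is x = 107163.

107163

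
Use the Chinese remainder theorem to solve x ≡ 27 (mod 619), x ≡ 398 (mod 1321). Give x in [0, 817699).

585601

Write x = 27 + 619·k. Then 619·k ≡ 398 − 27 ≡ 371 (mod 1321).
Need 619⁻¹ mod 1321. Extended Euclid on (1321, 619):
1321 = 2×619 + 83
619 = 7×83 + 38
83 = 2×38 + 7
38 = 5×7 + 3
7 = 2×3 + 1
3 = 3×1 + 0
Back-substitute:
1 = 7 − 2·3
1 = −2·38 + 11·7
1 = 11·83 − 24·38
1 = −24·619 + 179·83
1 = 179·1321 − 382·619
619⁻¹ ≡ 939 (mod 1321), so k ≡ 939·371 ≡ 946 (mod 1321).
x = 27 + 619·946 = 585601.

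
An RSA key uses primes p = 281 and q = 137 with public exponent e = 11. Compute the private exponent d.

φ(n) = (p−1)(q−1) = 280·136 = 38080.
Need d with 11·d ≡ 1 (mod 38080). Apply the extended Euclidean algorithm:
38080 = 3461*11 + 9
11 = 1*9 + 2
9 = 4*2 + 1
2 = 2*1 + 0
Back-substitute:
1 = 9 − 4·2
1 = −4·11 + 5·9
1 = 5·38080 − 17309·11
So 11·(-17309) ≡ 1 (mod 38080), hence d ≡ -17309 ≡ 20771 (mod 38080).

20771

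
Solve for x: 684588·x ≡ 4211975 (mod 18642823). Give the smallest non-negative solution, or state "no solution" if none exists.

13867367

First find gcd(684588, 18642823):
18642823 = 27·684588 + 158947
684588 = 4·158947 + 48800
158947 = 3·48800 + 12547
48800 = 3·12547 + 11159
12547 = 1·11159 + 1388
11159 = 8·1388 + 55
1388 = 25·55 + 13
55 = 4·13 + 3
13 = 4·3 + 1
3 = 3·1 + 0
gcd = 1, so a unique solution mod 18642823 exists.
Back-substitute for the Bézout coefficients:
1 = 13 − 4·3
1 = −4·55 + 17·13
1 = 17·1388 − 429·55
1 = −429·11159 + 3449·1388
1 = 3449·12547 − 3878·11159
1 = −3878·48800 + 15083·12547
1 = 15083·158947 − 49127·48800
1 = −49127·684588 + 211591·158947
1 = 211591·18642823 − 5762084·684588
So 684588·(-5762084) ≡ 1 (mod 18642823), giving 684588⁻¹ ≡ 12880739.
x ≡ 684588⁻¹·4211975 ≡ 12880739·4211975 ≡ 13867367 (mod 18642823).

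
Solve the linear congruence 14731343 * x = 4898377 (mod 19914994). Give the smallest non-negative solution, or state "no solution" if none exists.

289051

First find gcd(14731343, 19914994):
19914994 = 1×14731343 + 5183651
14731343 = 2×5183651 + 4364041
5183651 = 1×4364041 + 819610
4364041 = 5×819610 + 265991
819610 = 3×265991 + 21637
265991 = 12×21637 + 6347
21637 = 3×6347 + 2596
6347 = 2×2596 + 1155
2596 = 2×1155 + 286
1155 = 4×286 + 11
286 = 26×11 + 0
gcd = 11 and 11 | 4898377, so solutions exist. Divide through by 11: 1339213x ≡ 445307 (mod 1810454).
Now find 1339213⁻¹ mod 1810454:
1810454 = 1×1339213 + 471241
1339213 = 2×471241 + 396731
471241 = 1×396731 + 74510
396731 = 5×74510 + 24181
74510 = 3×24181 + 1967
24181 = 12×1967 + 577
1967 = 3×577 + 236
577 = 2×236 + 105
236 = 2×105 + 26
105 = 4×26 + 1
26 = 26×1 + 0
Back-substitute:
1 = 105 − 4·26
1 = −4·236 + 9·105
1 = 9·577 − 22·236
1 = −22·1967 + 75·577
1 = 75·24181 − 922·1967
1 = −922·74510 + 2841·24181
1 = 2841·396731 − 15127·74510
1 = −15127·471241 + 17968·396731
1 = 17968·1339213 − 51063·471241
1 = −51063·1810454 + 69031·1339213
So 1339213⁻¹ ≡ 69031 (mod 1810454).
Then x ≡ 69031·445307 ≡ 289051 (mod 1810454); the smallest non-negative solution is x = 289051.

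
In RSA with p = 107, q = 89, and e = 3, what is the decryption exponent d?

6219

φ(n) = (p−1)(q−1) = 106·88 = 9328.
Need d with 3·d ≡ 1 (mod 9328). Apply the extended Euclidean algorithm:
9328 = 3109·3 + 1
3 = 3·1 + 0
Back-substitute:
1 = 9328 − 3109·3
So 3·(-3109) ≡ 1 (mod 9328), hence d ≡ -3109 ≡ 6219 (mod 9328).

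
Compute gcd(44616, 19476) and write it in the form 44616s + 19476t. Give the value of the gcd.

12

Apply Euclid's algorithm to 44616 and 19476:
44616 = 2×19476 + 5664
19476 = 3×5664 + 2484
5664 = 2×2484 + 696
2484 = 3×696 + 396
696 = 1×396 + 300
396 = 1×300 + 96
300 = 3×96 + 12
96 = 8×12 + 0
gcd(44616, 19476) = 12.
Back-substituting:
12 = 300 − 3·96
12 = −3·396 + 4·300
12 = 4·696 − 7·396
12 = −7·2484 + 25·696
12 = 25·5664 − 57·2484
12 = −57·19476 + 196·5664
12 = 196·44616 − 449·19476
So 12 = (196)·44616 + (-449)·19476.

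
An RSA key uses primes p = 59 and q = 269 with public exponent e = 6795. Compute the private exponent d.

φ(n) = (p−1)(q−1) = 58·268 = 15544.
Need d with 6795·d ≡ 1 (mod 15544). Apply the extended Euclidean algorithm:
15544 = 2*6795 + 1954
6795 = 3*1954 + 933
1954 = 2*933 + 88
933 = 10*88 + 53
88 = 1*53 + 35
53 = 1*35 + 18
35 = 1*18 + 17
18 = 1*17 + 1
17 = 17*1 + 0
Back-substitute:
1 = 18 − 17
1 = −35 + 2·18
1 = 2·53 − 3·35
1 = −3·88 + 5·53
1 = 5·933 − 53·88
1 = −53·1954 + 111·933
1 = 111·6795 − 386·1954
1 = −386·15544 + 883·6795
So 6795·883 ≡ 1 (mod 15544), hence d = 883.

883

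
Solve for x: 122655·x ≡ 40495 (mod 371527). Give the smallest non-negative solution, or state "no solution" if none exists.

First find gcd(122655, 371527):
371527 = 3·122655 + 3562
122655 = 34·3562 + 1547
3562 = 2·1547 + 468
1547 = 3·468 + 143
468 = 3·143 + 39
143 = 3·39 + 26
39 = 1·26 + 13
26 = 2·13 + 0
gcd = 13 and 13 | 40495, so solutions exist. Divide through by 13: 9435x ≡ 3115 (mod 28579).
Now find 9435⁻¹ mod 28579:
28579 = 3·9435 + 274
9435 = 34·274 + 119
274 = 2·119 + 36
119 = 3·36 + 11
36 = 3·11 + 3
11 = 3·3 + 2
3 = 1·2 + 1
2 = 2·1 + 0
Back-substitute:
1 = 3 − 2
1 = −11 + 4·3
1 = 4·36 − 13·11
1 = −13·119 + 43·36
1 = 43·274 − 99·119
1 = −99·9435 + 3409·274
1 = 3409·28579 − 10326·9435
So 9435·(-10326) ≡ 1 (mod 28579), i.e. 9435⁻¹ ≡ 18253.
Then x ≡ 18253·3115 ≡ 14464 (mod 28579); the smallest non-negative solution is x = 14464.

14464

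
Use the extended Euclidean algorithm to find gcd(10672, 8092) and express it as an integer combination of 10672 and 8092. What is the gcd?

4

Repeated division:
10672 = 1×8092 + 2580
8092 = 3×2580 + 352
2580 = 7×352 + 116
352 = 3×116 + 4
116 = 29×4 + 0
gcd(10672, 8092) = 4.
Back-substituting:
4 = 352 − 3·116
4 = −3·2580 + 22·352
4 = 22·8092 − 69·2580
4 = −69·10672 + 91·8092
So 4 = (-69)·10672 + (91)·8092.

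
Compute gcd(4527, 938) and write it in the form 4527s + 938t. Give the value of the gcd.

Apply Euclid's algorithm to 4527 and 938:
4527 = 4*938 + 775
938 = 1*775 + 163
775 = 4*163 + 123
163 = 1*123 + 40
123 = 3*40 + 3
40 = 13*3 + 1
3 = 3*1 + 0
gcd(4527, 938) = 1.
Working backward:
1 = 40 − 13·3
1 = −13·123 + 40·40
1 = 40·163 − 53·123
1 = −53·775 + 252·163
1 = 252·938 − 305·775
1 = −305·4527 + 1472·938
So 1 = (-305)·4527 + (1472)·938.

1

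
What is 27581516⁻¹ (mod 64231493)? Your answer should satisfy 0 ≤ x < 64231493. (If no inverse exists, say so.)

Apply the Euclidean algorithm to 64231493 and 27581516:
64231493 = 2*27581516 + 9068461
27581516 = 3*9068461 + 376133
9068461 = 24*376133 + 41269
376133 = 9*41269 + 4712
41269 = 8*4712 + 3573
4712 = 1*3573 + 1139
3573 = 3*1139 + 156
1139 = 7*156 + 47
156 = 3*47 + 15
47 = 3*15 + 2
15 = 7*2 + 1
2 = 2*1 + 0
gcd = 1, so the inverse exists. Back-substitute:
1 = 15 − 7·2
1 = −7·47 + 22·15
1 = 22·156 − 73·47
1 = −73·1139 + 533·156
1 = 533·3573 − 1672·1139
1 = −1672·4712 + 2205·3573
1 = 2205·41269 − 19312·4712
1 = −19312·376133 + 176013·41269
1 = 176013·9068461 − 4243624·376133
1 = −4243624·27581516 + 12906885·9068461
1 = 12906885·64231493 − 30057394·27581516
So 27581516·(-30057394) ≡ 1 (mod 64231493), and -30057394 ≡ 34174099 (mod 64231493).

34174099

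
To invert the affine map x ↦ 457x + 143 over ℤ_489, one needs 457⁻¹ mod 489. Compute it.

gcd(489, 457) by repeated division:
489 = 1·457 + 32
457 = 14·32 + 9
32 = 3·9 + 5
9 = 1·5 + 4
5 = 1·4 + 1
4 = 4·1 + 0
Since gcd(457, 489) = 1, back-substitute to write 1 as a combination:
1 = 5 − 4
1 = −9 + 2·5
1 = 2·32 − 7·9
1 = −7·457 + 100·32
1 = 100·489 − 107·457
Thus 457·(-107) ≡ 1 (mod 489); reducing, -107 mod 489 = 382.

382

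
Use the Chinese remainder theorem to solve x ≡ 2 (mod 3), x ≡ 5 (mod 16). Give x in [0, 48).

5

Write x = 2 + 3·k. Then 3·k ≡ 5 − 2 ≡ 3 (mod 16).
Need 3⁻¹ mod 16. Extended Euclid on (16, 3):
16 = 5·3 + 1
3 = 3·1 + 0
Back-substitute:
1 = 16 − 5·3
3⁻¹ ≡ 11 (mod 16), so k ≡ 11·3 ≡ 1 (mod 16).
x = 2 + 3·1 = 5.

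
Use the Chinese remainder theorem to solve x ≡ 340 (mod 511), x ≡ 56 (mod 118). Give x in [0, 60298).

13626

Write x = 340 + 511·k. Then 511·k ≡ 56 − 340 ≡ 70 (mod 118).
Need 511⁻¹ mod 118. Extended Euclid on (118, 39):
118 = 3*39 + 1
39 = 39*1 + 0
Back-substitute:
1 = 118 − 3·39
511⁻¹ ≡ 115 (mod 118), so k ≡ 115·70 ≡ 26 (mod 118).
x = 340 + 511·26 = 13626.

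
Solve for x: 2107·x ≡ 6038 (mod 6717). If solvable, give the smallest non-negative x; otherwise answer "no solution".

First find gcd(2107, 6717):
6717 = 3*2107 + 396
2107 = 5*396 + 127
396 = 3*127 + 15
127 = 8*15 + 7
15 = 2*7 + 1
7 = 7*1 + 0
gcd = 1, so a unique solution mod 6717 exists.
Back-substitute for the Bézout coefficients:
1 = 15 − 2·7
1 = −2·127 + 17·15
1 = 17·396 − 53·127
1 = −53·2107 + 282·396
1 = 282·6717 − 899·2107
So 2107·(-899) ≡ 1 (mod 6717), giving 2107⁻¹ ≡ 5818.
x ≡ 2107⁻¹·6038 ≡ 5818·6038 ≡ 5891 (mod 6717).

5891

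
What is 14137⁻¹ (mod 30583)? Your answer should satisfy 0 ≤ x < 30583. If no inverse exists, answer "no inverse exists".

4755

Extended Euclidean algorithm:
30583 = 2·14137 + 2309
14137 = 6·2309 + 283
2309 = 8·283 + 45
283 = 6·45 + 13
45 = 3·13 + 6
13 = 2·6 + 1
6 = 6·1 + 0
The gcd is 1. Working backward:
1 = 13 − 2·6
1 = −2·45 + 7·13
1 = 7·283 − 44·45
1 = −44·2309 + 359·283
1 = 359·14137 − 2198·2309
1 = −2198·30583 + 4755·14137
So 14137·4755 ≡ 1 (mod 30583).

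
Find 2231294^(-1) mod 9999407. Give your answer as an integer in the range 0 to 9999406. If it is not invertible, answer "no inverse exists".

2231976

Run Euclid on (9999407, 2231294):
9999407 = 4*2231294 + 1074231
2231294 = 2*1074231 + 82832
1074231 = 12*82832 + 80247
82832 = 1*80247 + 2585
80247 = 31*2585 + 112
2585 = 23*112 + 9
112 = 12*9 + 4
9 = 2*4 + 1
4 = 4*1 + 0
gcd = 1, so the inverse exists. Back-substitute:
1 = 9 − 2·4
1 = −2·112 + 25·9
1 = 25·2585 − 577·112
1 = −577·80247 + 17912·2585
1 = 17912·82832 − 18489·80247
1 = −18489·1074231 + 239780·82832
1 = 239780·2231294 − 498049·1074231
1 = −498049·9999407 + 2231976·2231294
So 2231294·2231976 ≡ 1 (mod 9999407).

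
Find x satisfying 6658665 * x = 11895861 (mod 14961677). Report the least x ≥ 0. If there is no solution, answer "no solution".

First find gcd(6658665, 14961677):
14961677 = 2×6658665 + 1644347
6658665 = 4×1644347 + 81277
1644347 = 20×81277 + 18807
81277 = 4×18807 + 6049
18807 = 3×6049 + 660
6049 = 9×660 + 109
660 = 6×109 + 6
109 = 18×6 + 1
6 = 6×1 + 0
gcd = 1, so a unique solution mod 14961677 exists.
Back-substitute for the Bézout coefficients:
1 = 109 − 18·6
1 = −18·660 + 109·109
1 = 109·6049 − 999·660
1 = −999·18807 + 3106·6049
1 = 3106·81277 − 13423·18807
1 = −13423·1644347 + 271566·81277
1 = 271566·6658665 − 1099687·1644347
1 = −1099687·14961677 + 2470940·6658665
So 6658665·(2470940) ≡ 1 (mod 14961677), giving 6658665⁻¹ ≡ 2470940.
x ≡ 6658665⁻¹·11895861 ≡ 2470940·11895861 ≡ 8758308 (mod 14961677).

8758308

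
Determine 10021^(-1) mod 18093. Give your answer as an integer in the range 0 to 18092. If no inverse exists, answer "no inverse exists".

4261

gcd(18093, 10021) by repeated division:
18093 = 1·10021 + 8072
10021 = 1·8072 + 1949
8072 = 4·1949 + 276
1949 = 7·276 + 17
276 = 16·17 + 4
17 = 4·4 + 1
4 = 4·1 + 0
Since gcd(10021, 18093) = 1, back-substitute to write 1 as a combination:
1 = 17 − 4·4
1 = −4·276 + 65·17
1 = 65·1949 − 459·276
1 = −459·8072 + 1901·1949
1 = 1901·10021 − 2360·8072
1 = −2360·18093 + 4261·10021
So 10021·4261 ≡ 1 (mod 18093).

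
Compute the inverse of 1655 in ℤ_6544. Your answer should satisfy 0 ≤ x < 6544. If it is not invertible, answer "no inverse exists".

775

Run Euclid on (6544, 1655):
6544 = 3*1655 + 1579
1655 = 1*1579 + 76
1579 = 20*76 + 59
76 = 1*59 + 17
59 = 3*17 + 8
17 = 2*8 + 1
8 = 8*1 + 0
Since gcd(1655, 6544) = 1, back-substitute to write 1 as a combination:
1 = 17 − 2·8
1 = −2·59 + 7·17
1 = 7·76 − 9·59
1 = −9·1579 + 187·76
1 = 187·1655 − 196·1579
1 = −196·6544 + 775·1655
So 1655·775 ≡ 1 (mod 6544).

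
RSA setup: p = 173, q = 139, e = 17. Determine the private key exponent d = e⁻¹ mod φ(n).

5585

φ(n) = (p−1)(q−1) = 172·138 = 23736.
Need d with 17·d ≡ 1 (mod 23736). Apply the extended Euclidean algorithm:
23736 = 1396*17 + 4
17 = 4*4 + 1
4 = 4*1 + 0
Back-substitute:
1 = 17 − 4·4
1 = −4·23736 + 5585·17
So 17·5585 ≡ 1 (mod 23736), hence d = 5585.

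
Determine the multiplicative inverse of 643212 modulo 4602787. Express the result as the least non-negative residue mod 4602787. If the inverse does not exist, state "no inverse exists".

2054764

Apply the Euclidean algorithm to 4602787 and 643212:
4602787 = 7*643212 + 100303
643212 = 6*100303 + 41394
100303 = 2*41394 + 17515
41394 = 2*17515 + 6364
17515 = 2*6364 + 4787
6364 = 1*4787 + 1577
4787 = 3*1577 + 56
1577 = 28*56 + 9
56 = 6*9 + 2
9 = 4*2 + 1
2 = 2*1 + 0
The gcd is 1. Working backward:
1 = 9 − 4·2
1 = −4·56 + 25·9
1 = 25·1577 − 704·56
1 = −704·4787 + 2137·1577
1 = 2137·6364 − 2841·4787
1 = −2841·17515 + 7819·6364
1 = 7819·41394 − 18479·17515
1 = −18479·100303 + 44777·41394
1 = 44777·643212 − 287141·100303
1 = −287141·4602787 + 2054764·643212
So 643212·2054764 ≡ 1 (mod 4602787).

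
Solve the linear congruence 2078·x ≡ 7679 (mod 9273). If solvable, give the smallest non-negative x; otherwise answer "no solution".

4069

First find gcd(2078, 9273):
9273 = 4*2078 + 961
2078 = 2*961 + 156
961 = 6*156 + 25
156 = 6*25 + 6
25 = 4*6 + 1
6 = 6*1 + 0
gcd = 1, so a unique solution mod 9273 exists.
Back-substitute for the Bézout coefficients:
1 = 25 − 4·6
1 = −4·156 + 25·25
1 = 25·961 − 154·156
1 = −154·2078 + 333·961
1 = 333·9273 − 1486·2078
So 2078·(-1486) ≡ 1 (mod 9273), giving 2078⁻¹ ≡ 7787.
x ≡ 2078⁻¹·7679 ≡ 7787·7679 ≡ 4069 (mod 9273).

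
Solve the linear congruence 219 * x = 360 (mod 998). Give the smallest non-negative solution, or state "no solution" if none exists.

70

First find gcd(219, 998):
998 = 4·219 + 122
219 = 1·122 + 97
122 = 1·97 + 25
97 = 3·25 + 22
25 = 1·22 + 3
22 = 7·3 + 1
3 = 3·1 + 0
gcd = 1, so a unique solution mod 998 exists.
Back-substitute for the Bézout coefficients:
1 = 22 − 7·3
1 = −7·25 + 8·22
1 = 8·97 − 31·25
1 = −31·122 + 39·97
1 = 39·219 − 70·122
1 = −70·998 + 319·219
So 219·(319) ≡ 1 (mod 998), giving 219⁻¹ ≡ 319.
x ≡ 219⁻¹·360 ≡ 319·360 ≡ 70 (mod 998).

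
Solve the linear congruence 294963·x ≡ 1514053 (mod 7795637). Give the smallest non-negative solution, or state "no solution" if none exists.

First find gcd(294963, 7795637):
7795637 = 26·294963 + 126599
294963 = 2·126599 + 41765
126599 = 3·41765 + 1304
41765 = 32·1304 + 37
1304 = 35·37 + 9
37 = 4·9 + 1
9 = 9·1 + 0
gcd = 1, so a unique solution mod 7795637 exists.
Back-substitute for the Bézout coefficients:
1 = 37 − 4·9
1 = −4·1304 + 141·37
1 = 141·41765 − 4516·1304
1 = −4516·126599 + 13689·41765
1 = 13689·294963 − 31894·126599
1 = −31894·7795637 + 842933·294963
So 294963·(842933) ≡ 1 (mod 7795637), giving 294963⁻¹ ≡ 842933.
x ≡ 294963⁻¹·1514053 ≡ 842933·1514053 ≡ 5912905 (mod 7795637).

5912905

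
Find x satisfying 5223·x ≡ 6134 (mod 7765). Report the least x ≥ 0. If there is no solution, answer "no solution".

4378

First find gcd(5223, 7765):
7765 = 1×5223 + 2542
5223 = 2×2542 + 139
2542 = 18×139 + 40
139 = 3×40 + 19
40 = 2×19 + 2
19 = 9×2 + 1
2 = 2×1 + 0
gcd = 1, so a unique solution mod 7765 exists.
Back-substitute for the Bézout coefficients:
1 = 19 − 9·2
1 = −9·40 + 19·19
1 = 19·139 − 66·40
1 = −66·2542 + 1207·139
1 = 1207·5223 − 2480·2542
1 = −2480·7765 + 3687·5223
So 5223·(3687) ≡ 1 (mod 7765), giving 5223⁻¹ ≡ 3687.
x ≡ 5223⁻¹·6134 ≡ 3687·6134 ≡ 4378 (mod 7765).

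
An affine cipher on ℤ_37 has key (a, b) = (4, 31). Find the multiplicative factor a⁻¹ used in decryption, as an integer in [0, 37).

28

Extended Euclidean algorithm:
37 = 9×4 + 1
4 = 4×1 + 0
gcd = 1, so the inverse exists. Back-substitute:
1 = 37 − 9·4
Thus 4·(-9) ≡ 1 (mod 37); reducing, -9 mod 37 = 28.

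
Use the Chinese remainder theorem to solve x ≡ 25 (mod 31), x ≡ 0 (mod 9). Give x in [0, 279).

180

Write x = 25 + 31·k. Then 31·k ≡ 0 − 25 ≡ 2 (mod 9).
Need 31⁻¹ mod 9. Extended Euclid on (9, 4):
9 = 2×4 + 1
4 = 4×1 + 0
Back-substitute:
1 = 9 − 2·4
31⁻¹ ≡ 7 (mod 9), so k ≡ 7·2 ≡ 5 (mod 9).
x = 25 + 31·5 = 180.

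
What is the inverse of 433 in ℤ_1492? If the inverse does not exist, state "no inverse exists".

889

gcd(1492, 433) by repeated division:
1492 = 3·433 + 193
433 = 2·193 + 47
193 = 4·47 + 5
47 = 9·5 + 2
5 = 2·2 + 1
2 = 2·1 + 0
gcd = 1, so the inverse exists. Back-substitute:
1 = 5 − 2·2
1 = −2·47 + 19·5
1 = 19·193 − 78·47
1 = −78·433 + 175·193
1 = 175·1492 − 603·433
So 433·(-603) ≡ 1 (mod 1492), and -603 ≡ 889 (mod 1492).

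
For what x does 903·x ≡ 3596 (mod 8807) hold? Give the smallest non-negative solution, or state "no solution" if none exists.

First find gcd(903, 8807):
8807 = 9·903 + 680
903 = 1·680 + 223
680 = 3·223 + 11
223 = 20·11 + 3
11 = 3·3 + 2
3 = 1·2 + 1
2 = 2·1 + 0
gcd = 1, so a unique solution mod 8807 exists.
Back-substitute for the Bézout coefficients:
1 = 3 − 2
1 = −11 + 4·3
1 = 4·223 − 81·11
1 = −81·680 + 247·223
1 = 247·903 − 328·680
1 = −328·8807 + 3199·903
So 903·(3199) ≡ 1 (mod 8807), giving 903⁻¹ ≡ 3199.
x ≡ 903⁻¹·3596 ≡ 3199·3596 ≡ 1662 (mod 8807).

1662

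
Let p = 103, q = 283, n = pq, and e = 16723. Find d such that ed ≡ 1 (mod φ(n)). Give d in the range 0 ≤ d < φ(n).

φ(n) = (p−1)(q−1) = 102·282 = 28764.
Need d with 16723·d ≡ 1 (mod 28764). Apply the extended Euclidean algorithm:
28764 = 1*16723 + 12041
16723 = 1*12041 + 4682
12041 = 2*4682 + 2677
4682 = 1*2677 + 2005
2677 = 1*2005 + 672
2005 = 2*672 + 661
672 = 1*661 + 11
661 = 60*11 + 1
11 = 11*1 + 0
Back-substitute:
1 = 661 − 60·11
1 = −60·672 + 61·661
1 = 61·2005 − 182·672
1 = −182·2677 + 243·2005
1 = 243·4682 − 425·2677
1 = −425·12041 + 1093·4682
1 = 1093·16723 − 1518·12041
1 = −1518·28764 + 2611·16723
So 16723·2611 ≡ 1 (mod 28764), hence d = 2611.

2611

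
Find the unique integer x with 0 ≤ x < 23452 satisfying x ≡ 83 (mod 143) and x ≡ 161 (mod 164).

12953

Write x = 83 + 143·k. Then 143·k ≡ 161 − 83 ≡ 78 (mod 164).
Need 143⁻¹ mod 164. Extended Euclid on (164, 143):
164 = 1*143 + 21
143 = 6*21 + 17
21 = 1*17 + 4
17 = 4*4 + 1
4 = 4*1 + 0
Back-substitute:
1 = 17 − 4·4
1 = −4·21 + 5·17
1 = 5·143 − 34·21
1 = −34·164 + 39·143
143⁻¹ ≡ 39 (mod 164), so k ≡ 39·78 ≡ 90 (mod 164).
x = 83 + 143·90 = 12953.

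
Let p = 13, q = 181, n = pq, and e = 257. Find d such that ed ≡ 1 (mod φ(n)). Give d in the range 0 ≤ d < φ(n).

353

φ(n) = (p−1)(q−1) = 12·180 = 2160.
Need d with 257·d ≡ 1 (mod 2160). Apply the extended Euclidean algorithm:
2160 = 8*257 + 104
257 = 2*104 + 49
104 = 2*49 + 6
49 = 8*6 + 1
6 = 6*1 + 0
Back-substitute:
1 = 49 − 8·6
1 = −8·104 + 17·49
1 = 17·257 − 42·104
1 = −42·2160 + 353·257
So 257·353 ≡ 1 (mod 2160), hence d = 353.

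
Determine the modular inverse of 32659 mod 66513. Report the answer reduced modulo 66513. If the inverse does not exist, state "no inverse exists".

Run Euclid on (66513, 32659):
66513 = 2×32659 + 1195
32659 = 27×1195 + 394
1195 = 3×394 + 13
394 = 30×13 + 4
13 = 3×4 + 1
4 = 4×1 + 0
Since gcd(32659, 66513) = 1, back-substitute to write 1 as a combination:
1 = 13 − 3·4
1 = −3·394 + 91·13
1 = 91·1195 − 276·394
1 = −276·32659 + 7543·1195
1 = 7543·66513 − 15362·32659
So 32659·(-15362) ≡ 1 (mod 66513), and -15362 ≡ 51151 (mod 66513).

51151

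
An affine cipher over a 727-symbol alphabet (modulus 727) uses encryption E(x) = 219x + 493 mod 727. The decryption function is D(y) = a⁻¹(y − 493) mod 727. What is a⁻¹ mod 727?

Apply the Euclidean algorithm to 727 and 219:
727 = 3×219 + 70
219 = 3×70 + 9
70 = 7×9 + 7
9 = 1×7 + 2
7 = 3×2 + 1
2 = 2×1 + 0
Since gcd(219, 727) = 1, back-substitute to write 1 as a combination:
1 = 7 − 3·2
1 = −3·9 + 4·7
1 = 4·70 − 31·9
1 = −31·219 + 97·70
1 = 97·727 − 322·219
Hence 219⁻¹ ≡ -322 ≡ 405 (mod 727).

405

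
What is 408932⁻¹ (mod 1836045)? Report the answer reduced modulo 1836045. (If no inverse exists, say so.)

436553

gcd(1836045, 408932) by repeated division:
1836045 = 4×408932 + 200317
408932 = 2×200317 + 8298
200317 = 24×8298 + 1165
8298 = 7×1165 + 143
1165 = 8×143 + 21
143 = 6×21 + 17
21 = 1×17 + 4
17 = 4×4 + 1
4 = 4×1 + 0
Since gcd(408932, 1836045) = 1, back-substitute to write 1 as a combination:
1 = 17 − 4·4
1 = −4·21 + 5·17
1 = 5·143 − 34·21
1 = −34·1165 + 277·143
1 = 277·8298 − 1973·1165
1 = −1973·200317 + 47629·8298
1 = 47629·408932 − 97231·200317
1 = −97231·1836045 + 436553·408932
So 408932·436553 ≡ 1 (mod 1836045).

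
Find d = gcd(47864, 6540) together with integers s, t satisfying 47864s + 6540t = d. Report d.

4

Repeated division:
47864 = 7·6540 + 2084
6540 = 3·2084 + 288
2084 = 7·288 + 68
288 = 4·68 + 16
68 = 4·16 + 4
16 = 4·4 + 0
gcd(47864, 6540) = 4.
Working backward:
4 = 68 − 4·16
4 = −4·288 + 17·68
4 = 17·2084 − 123·288
4 = −123·6540 + 386·2084
4 = 386·47864 − 2825·6540
So 4 = (386)·47864 + (-2825)·6540.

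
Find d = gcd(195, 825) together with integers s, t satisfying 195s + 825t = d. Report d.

15

Repeated division:
825 = 4×195 + 45
195 = 4×45 + 15
45 = 3×15 + 0
gcd(195, 825) = 15.
Express as a combination:
15 = 195 − 4·45
15 = −4·825 + 17·195
So 15 = (-4)·825 + (17)·195.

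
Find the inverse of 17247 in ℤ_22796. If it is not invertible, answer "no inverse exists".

17135

Extended Euclidean algorithm:
22796 = 1×17247 + 5549
17247 = 3×5549 + 600
5549 = 9×600 + 149
600 = 4×149 + 4
149 = 37×4 + 1
4 = 4×1 + 0
The gcd is 1. Working backward:
1 = 149 − 37·4
1 = −37·600 + 149·149
1 = 149·5549 − 1378·600
1 = −1378·17247 + 4283·5549
1 = 4283·22796 − 5661·17247
Hence 17247⁻¹ ≡ -5661 ≡ 17135 (mod 22796).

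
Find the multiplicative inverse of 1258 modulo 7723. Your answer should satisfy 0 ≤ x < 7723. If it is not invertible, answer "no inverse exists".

Run Euclid on (7723, 1258):
7723 = 6·1258 + 175
1258 = 7·175 + 33
175 = 5·33 + 10
33 = 3·10 + 3
10 = 3·3 + 1
3 = 3·1 + 0
Since gcd(1258, 7723) = 1, back-substitute to write 1 as a combination:
1 = 10 − 3·3
1 = −3·33 + 10·10
1 = 10·175 − 53·33
1 = −53·1258 + 381·175
1 = 381·7723 − 2339·1258
Hence 1258⁻¹ ≡ -2339 ≡ 5384 (mod 7723).

5384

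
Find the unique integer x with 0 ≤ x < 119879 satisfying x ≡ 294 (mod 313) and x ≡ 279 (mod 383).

Write x = 294 + 313·k. Then 313·k ≡ 279 − 294 ≡ 368 (mod 383).
Need 313⁻¹ mod 383. Extended Euclid on (383, 313):
383 = 1*313 + 70
313 = 4*70 + 33
70 = 2*33 + 4
33 = 8*4 + 1
4 = 4*1 + 0
Back-substitute:
1 = 33 − 8·4
1 = −8·70 + 17·33
1 = 17·313 − 76·70
1 = −76·383 + 93·313
313⁻¹ ≡ 93 (mod 383), so k ≡ 93·368 ≡ 137 (mod 383).
x = 294 + 313·137 = 43175.

43175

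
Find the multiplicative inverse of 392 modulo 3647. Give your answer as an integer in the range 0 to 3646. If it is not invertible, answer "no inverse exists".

no inverse exists

Euclidean algorithm on 3647, 392:
3647 = 9*392 + 119
392 = 3*119 + 35
119 = 3*35 + 14
35 = 2*14 + 7
14 = 2*7 + 0
The gcd is 7, not 1, hence no inverse exists.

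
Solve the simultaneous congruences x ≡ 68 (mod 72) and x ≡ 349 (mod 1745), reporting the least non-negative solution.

Write x = 68 + 72·k. Then 72·k ≡ 349 − 68 ≡ 281 (mod 1745).
Need 72⁻¹ mod 1745. Extended Euclid on (1745, 72):
1745 = 24·72 + 17
72 = 4·17 + 4
17 = 4·4 + 1
4 = 4·1 + 0
Back-substitute:
1 = 17 − 4·4
1 = −4·72 + 17·17
1 = 17·1745 − 412·72
72⁻¹ ≡ 1333 (mod 1745), so k ≡ 1333·281 ≡ 1143 (mod 1745).
x = 68 + 72·1143 = 82364.

82364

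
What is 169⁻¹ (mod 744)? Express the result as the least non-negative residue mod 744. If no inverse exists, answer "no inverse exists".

361

gcd(744, 169) by repeated division:
744 = 4*169 + 68
169 = 2*68 + 33
68 = 2*33 + 2
33 = 16*2 + 1
2 = 2*1 + 0
The gcd is 1. Working backward:
1 = 33 − 16·2
1 = −16·68 + 33·33
1 = 33·169 − 82·68
1 = −82·744 + 361·169
So 169·361 ≡ 1 (mod 744).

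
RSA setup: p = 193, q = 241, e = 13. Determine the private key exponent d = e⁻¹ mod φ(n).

φ(n) = (p−1)(q−1) = 192·240 = 46080.
Need d with 13·d ≡ 1 (mod 46080). Apply the extended Euclidean algorithm:
46080 = 3544×13 + 8
13 = 1×8 + 5
8 = 1×5 + 3
5 = 1×3 + 2
3 = 1×2 + 1
2 = 2×1 + 0
Back-substitute:
1 = 3 − 2
1 = −5 + 2·3
1 = 2·8 − 3·5
1 = −3·13 + 5·8
1 = 5·46080 − 17723·13
So 13·(-17723) ≡ 1 (mod 46080), hence d ≡ -17723 ≡ 28357 (mod 46080).

28357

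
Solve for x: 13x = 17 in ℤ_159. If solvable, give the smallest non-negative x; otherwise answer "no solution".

First find gcd(13, 159):
159 = 12×13 + 3
13 = 4×3 + 1
3 = 3×1 + 0
gcd = 1, so a unique solution mod 159 exists.
Back-substitute for the Bézout coefficients:
1 = 13 − 4·3
1 = −4·159 + 49·13
So 13·(49) ≡ 1 (mod 159), giving 13⁻¹ ≡ 49.
x ≡ 13⁻¹·17 ≡ 49·17 ≡ 38 (mod 159).

38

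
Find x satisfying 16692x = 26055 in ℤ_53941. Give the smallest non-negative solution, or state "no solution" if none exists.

First find gcd(16692, 53941):
53941 = 3*16692 + 3865
16692 = 4*3865 + 1232
3865 = 3*1232 + 169
1232 = 7*169 + 49
169 = 3*49 + 22
49 = 2*22 + 5
22 = 4*5 + 2
5 = 2*2 + 1
2 = 2*1 + 0
gcd = 1, so a unique solution mod 53941 exists.
Back-substitute for the Bézout coefficients:
1 = 5 − 2·2
1 = −2·22 + 9·5
1 = 9·49 − 20·22
1 = −20·169 + 69·49
1 = 69·1232 − 503·169
1 = −503·3865 + 1578·1232
1 = 1578·16692 − 6815·3865
1 = −6815·53941 + 22023·16692
So 16692·(22023) ≡ 1 (mod 53941), giving 16692⁻¹ ≡ 22023.
x ≡ 16692⁻¹·26055 ≡ 22023·26055 ≡ 38848 (mod 53941).

38848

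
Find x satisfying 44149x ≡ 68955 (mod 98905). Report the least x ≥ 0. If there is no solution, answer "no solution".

First find gcd(44149, 98905):
98905 = 2·44149 + 10607
44149 = 4·10607 + 1721
10607 = 6·1721 + 281
1721 = 6·281 + 35
281 = 8·35 + 1
35 = 35·1 + 0
gcd = 1, so a unique solution mod 98905 exists.
Back-substitute for the Bézout coefficients:
1 = 281 − 8·35
1 = −8·1721 + 49·281
1 = 49·10607 − 302·1721
1 = −302·44149 + 1257·10607
1 = 1257·98905 − 2816·44149
So 44149·(-2816) ≡ 1 (mod 98905), giving 44149⁻¹ ≡ 96089.
x ≡ 44149⁻¹·68955 ≡ 96089·68955 ≡ 72140 (mod 98905).

72140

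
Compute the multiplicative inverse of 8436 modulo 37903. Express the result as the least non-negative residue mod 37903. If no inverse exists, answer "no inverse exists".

19594

gcd(37903, 8436) by repeated division:
37903 = 4·8436 + 4159
8436 = 2·4159 + 118
4159 = 35·118 + 29
118 = 4·29 + 2
29 = 14·2 + 1
2 = 2·1 + 0
Since gcd(8436, 37903) = 1, back-substitute to write 1 as a combination:
1 = 29 − 14·2
1 = −14·118 + 57·29
1 = 57·4159 − 2009·118
1 = −2009·8436 + 4075·4159
1 = 4075·37903 − 18309·8436
Hence 8436⁻¹ ≡ -18309 ≡ 19594 (mod 37903).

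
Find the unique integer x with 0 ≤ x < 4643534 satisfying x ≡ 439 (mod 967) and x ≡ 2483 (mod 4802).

Write x = 439 + 967·k. Then 967·k ≡ 2483 − 439 ≡ 2044 (mod 4802).
Need 967⁻¹ mod 4802. Extended Euclid on (4802, 967):
4802 = 4*967 + 934
967 = 1*934 + 33
934 = 28*33 + 10
33 = 3*10 + 3
10 = 3*3 + 1
3 = 3*1 + 0
Back-substitute:
1 = 10 − 3·3
1 = −3·33 + 10·10
1 = 10·934 − 283·33
1 = −283·967 + 293·934
1 = 293·4802 − 1455·967
967⁻¹ ≡ 3347 (mod 4802), so k ≡ 3347·2044 ≡ 3220 (mod 4802).
x = 439 + 967·3220 = 3114179.

3114179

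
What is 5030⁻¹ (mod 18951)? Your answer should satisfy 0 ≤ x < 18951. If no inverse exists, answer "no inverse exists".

16649

Extended Euclidean algorithm:
18951 = 3·5030 + 3861
5030 = 1·3861 + 1169
3861 = 3·1169 + 354
1169 = 3·354 + 107
354 = 3·107 + 33
107 = 3·33 + 8
33 = 4·8 + 1
8 = 8·1 + 0
Since gcd(5030, 18951) = 1, back-substitute to write 1 as a combination:
1 = 33 − 4·8
1 = −4·107 + 13·33
1 = 13·354 − 43·107
1 = −43·1169 + 142·354
1 = 142·3861 − 469·1169
1 = −469·5030 + 611·3861
1 = 611·18951 − 2302·5030
So 5030·(-2302) ≡ 1 (mod 18951), and -2302 ≡ 16649 (mod 18951).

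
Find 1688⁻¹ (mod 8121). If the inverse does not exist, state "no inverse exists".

611

Apply the Euclidean algorithm to 8121 and 1688:
8121 = 4·1688 + 1369
1688 = 1·1369 + 319
1369 = 4·319 + 93
319 = 3·93 + 40
93 = 2·40 + 13
40 = 3·13 + 1
13 = 13·1 + 0
gcd = 1, so the inverse exists. Back-substitute:
1 = 40 − 3·13
1 = −3·93 + 7·40
1 = 7·319 − 24·93
1 = −24·1369 + 103·319
1 = 103·1688 − 127·1369
1 = −127·8121 + 611·1688
So 1688·611 ≡ 1 (mod 8121).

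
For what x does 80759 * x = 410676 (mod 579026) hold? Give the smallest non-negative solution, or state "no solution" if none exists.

76048

First find gcd(80759, 579026):
579026 = 7·80759 + 13713
80759 = 5·13713 + 12194
13713 = 1·12194 + 1519
12194 = 8·1519 + 42
1519 = 36·42 + 7
42 = 6·7 + 0
gcd = 7 and 7 | 410676, so solutions exist. Divide through by 7: 11537x ≡ 58668 (mod 82718).
Now find 11537⁻¹ mod 82718:
82718 = 7×11537 + 1959
11537 = 5×1959 + 1742
1959 = 1×1742 + 217
1742 = 8×217 + 6
217 = 36×6 + 1
6 = 6×1 + 0
Back-substitute:
1 = 217 − 36·6
1 = −36·1742 + 289·217
1 = 289·1959 − 325·1742
1 = −325·11537 + 1914·1959
1 = 1914·82718 − 13723·11537
So 11537·(-13723) ≡ 1 (mod 82718), i.e. 11537⁻¹ ≡ 68995.
Then x ≡ 68995·58668 ≡ 76048 (mod 82718); the smallest non-negative solution is x = 76048.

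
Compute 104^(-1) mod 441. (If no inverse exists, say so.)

335

Run Euclid on (441, 104):
441 = 4*104 + 25
104 = 4*25 + 4
25 = 6*4 + 1
4 = 4*1 + 0
Since gcd(104, 441) = 1, back-substitute to write 1 as a combination:
1 = 25 − 6·4
1 = −6·104 + 25·25
1 = 25·441 − 106·104
Thus 104·(-106) ≡ 1 (mod 441); reducing, -106 mod 441 = 335.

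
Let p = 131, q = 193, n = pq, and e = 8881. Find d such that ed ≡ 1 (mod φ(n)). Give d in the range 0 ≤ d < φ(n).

6481

φ(n) = (p−1)(q−1) = 130·192 = 24960.
Need d with 8881·d ≡ 1 (mod 24960). Apply the extended Euclidean algorithm:
24960 = 2×8881 + 7198
8881 = 1×7198 + 1683
7198 = 4×1683 + 466
1683 = 3×466 + 285
466 = 1×285 + 181
285 = 1×181 + 104
181 = 1×104 + 77
104 = 1×77 + 27
77 = 2×27 + 23
27 = 1×23 + 4
23 = 5×4 + 3
4 = 1×3 + 1
3 = 3×1 + 0
Back-substitute:
1 = 4 − 3
1 = −23 + 6·4
1 = 6·27 − 7·23
1 = −7·77 + 20·27
1 = 20·104 − 27·77
1 = −27·181 + 47·104
1 = 47·285 − 74·181
1 = −74·466 + 121·285
1 = 121·1683 − 437·466
1 = −437·7198 + 1869·1683
1 = 1869·8881 − 2306·7198
1 = −2306·24960 + 6481·8881
So 8881·6481 ≡ 1 (mod 24960), hence d = 6481.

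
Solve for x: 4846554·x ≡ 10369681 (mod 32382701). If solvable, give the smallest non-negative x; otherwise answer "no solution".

First find gcd(4846554, 32382701):
32382701 = 6×4846554 + 3303377
4846554 = 1×3303377 + 1543177
3303377 = 2×1543177 + 217023
1543177 = 7×217023 + 24016
217023 = 9×24016 + 879
24016 = 27×879 + 283
879 = 3×283 + 30
283 = 9×30 + 13
30 = 2×13 + 4
13 = 3×4 + 1
4 = 4×1 + 0
gcd = 1, so a unique solution mod 32382701 exists.
Back-substitute for the Bézout coefficients:
1 = 13 − 3·4
1 = −3·30 + 7·13
1 = 7·283 − 66·30
1 = −66·879 + 205·283
1 = 205·24016 − 5601·879
1 = −5601·217023 + 50614·24016
1 = 50614·1543177 − 359899·217023
1 = −359899·3303377 + 770412·1543177
1 = 770412·4846554 − 1130311·3303377
1 = −1130311·32382701 + 7552278·4846554
So 4846554·(7552278) ≡ 1 (mod 32382701), giving 4846554⁻¹ ≡ 7552278.
x ≡ 4846554⁻¹·10369681 ≡ 7552278·10369681 ≡ 992506 (mod 32382701).

992506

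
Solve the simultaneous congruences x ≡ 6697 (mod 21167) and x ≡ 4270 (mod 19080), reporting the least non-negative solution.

Write x = 6697 + 21167·k. Then 21167·k ≡ 4270 − 6697 ≡ 16653 (mod 19080).
Need 21167⁻¹ mod 19080. Extended Euclid on (19080, 2087):
19080 = 9×2087 + 297
2087 = 7×297 + 8
297 = 37×8 + 1
8 = 8×1 + 0
Back-substitute:
1 = 297 − 37·8
1 = −37·2087 + 260·297
1 = 260·19080 − 2377·2087
21167⁻¹ ≡ 16703 (mod 19080), so k ≡ 16703·16653 ≡ 6819 (mod 19080).
x = 6697 + 21167·6819 = 144344470.

144344470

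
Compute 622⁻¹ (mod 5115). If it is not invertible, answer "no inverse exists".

Apply the Euclidean algorithm to 5115 and 622:
5115 = 8*622 + 139
622 = 4*139 + 66
139 = 2*66 + 7
66 = 9*7 + 3
7 = 2*3 + 1
3 = 3*1 + 0
The gcd is 1. Working backward:
1 = 7 − 2·3
1 = −2·66 + 19·7
1 = 19·139 − 40·66
1 = −40·622 + 179·139
1 = 179·5115 − 1472·622
So 622·(-1472) ≡ 1 (mod 5115), and -1472 ≡ 3643 (mod 5115).

3643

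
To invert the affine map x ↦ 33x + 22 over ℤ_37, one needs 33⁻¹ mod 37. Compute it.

9

Extended Euclidean algorithm:
37 = 1×33 + 4
33 = 8×4 + 1
4 = 4×1 + 0
gcd = 1, so the inverse exists. Back-substitute:
1 = 33 − 8·4
1 = −8·37 + 9·33
So 33·9 ≡ 1 (mod 37).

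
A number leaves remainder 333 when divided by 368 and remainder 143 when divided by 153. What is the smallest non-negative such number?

53693

Write x = 333 + 368·k. Then 368·k ≡ 143 − 333 ≡ 116 (mod 153).
Need 368⁻¹ mod 153. Extended Euclid on (153, 62):
153 = 2*62 + 29
62 = 2*29 + 4
29 = 7*4 + 1
4 = 4*1 + 0
Back-substitute:
1 = 29 − 7·4
1 = −7·62 + 15·29
1 = 15·153 − 37·62
368⁻¹ ≡ 116 (mod 153), so k ≡ 116·116 ≡ 145 (mod 153).
x = 333 + 368·145 = 53693.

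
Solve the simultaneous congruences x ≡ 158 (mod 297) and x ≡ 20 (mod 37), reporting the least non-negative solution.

3128

Write x = 158 + 297·k. Then 297·k ≡ 20 − 158 ≡ 10 (mod 37).
Need 297⁻¹ mod 37. Extended Euclid on (37, 1):
37 = 37·1 + 0
297⁻¹ ≡ 1 (mod 37), so k ≡ 1·10 ≡ 10 (mod 37).
x = 158 + 297·10 = 3128.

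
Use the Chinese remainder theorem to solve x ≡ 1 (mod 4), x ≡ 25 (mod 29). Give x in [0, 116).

Write x = 1 + 4·k. Then 4·k ≡ 25 − 1 ≡ 24 (mod 29).
Need 4⁻¹ mod 29. Extended Euclid on (29, 4):
29 = 7*4 + 1
4 = 4*1 + 0
Back-substitute:
1 = 29 − 7·4
4⁻¹ ≡ 22 (mod 29), so k ≡ 22·24 ≡ 6 (mod 29).
x = 1 + 4·6 = 25.

25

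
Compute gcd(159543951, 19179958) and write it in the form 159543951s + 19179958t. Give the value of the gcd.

7

Apply Euclid's algorithm to 159543951 and 19179958:
159543951 = 8·19179958 + 6104287
19179958 = 3·6104287 + 867097
6104287 = 7·867097 + 34608
867097 = 25·34608 + 1897
34608 = 18·1897 + 462
1897 = 4·462 + 49
462 = 9·49 + 21
49 = 2·21 + 7
21 = 3·7 + 0
gcd(159543951, 19179958) = 7.
Back-substituting:
7 = 49 − 2·21
7 = −2·462 + 19·49
7 = 19·1897 − 78·462
7 = −78·34608 + 1423·1897
7 = 1423·867097 − 35653·34608
7 = −35653·6104287 + 250994·867097
7 = 250994·19179958 − 788635·6104287
7 = −788635·159543951 + 6560074·19179958
So 7 = (-788635)·159543951 + (6560074)·19179958.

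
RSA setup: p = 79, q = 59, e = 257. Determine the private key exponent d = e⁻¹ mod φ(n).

φ(n) = (p−1)(q−1) = 78·58 = 4524.
Need d with 257·d ≡ 1 (mod 4524). Apply the extended Euclidean algorithm:
4524 = 17·257 + 155
257 = 1·155 + 102
155 = 1·102 + 53
102 = 1·53 + 49
53 = 1·49 + 4
49 = 12·4 + 1
4 = 4·1 + 0
Back-substitute:
1 = 49 − 12·4
1 = −12·53 + 13·49
1 = 13·102 − 25·53
1 = −25·155 + 38·102
1 = 38·257 − 63·155
1 = −63·4524 + 1109·257
So 257·1109 ≡ 1 (mod 4524), hence d = 1109.

1109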